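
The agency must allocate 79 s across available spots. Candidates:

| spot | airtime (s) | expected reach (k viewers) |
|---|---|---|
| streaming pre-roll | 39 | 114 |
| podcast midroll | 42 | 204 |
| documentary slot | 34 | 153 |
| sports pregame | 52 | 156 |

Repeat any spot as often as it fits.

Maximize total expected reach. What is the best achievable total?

357

By expected reach per s: podcast midroll 4.86, documentary slot 4.50, sports pregame 3.00, streaming pre-roll 2.92 lead.
The ratio ordering already packs tightly: podcast midroll + documentary slot, 76 s, 357.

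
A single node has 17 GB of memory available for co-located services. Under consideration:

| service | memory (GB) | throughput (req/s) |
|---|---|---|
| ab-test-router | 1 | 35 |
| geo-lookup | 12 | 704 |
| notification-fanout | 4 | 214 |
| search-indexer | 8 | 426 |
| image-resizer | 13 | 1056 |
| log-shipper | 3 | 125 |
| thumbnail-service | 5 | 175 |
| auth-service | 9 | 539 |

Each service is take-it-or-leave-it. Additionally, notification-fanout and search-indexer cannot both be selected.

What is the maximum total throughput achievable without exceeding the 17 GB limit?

Taking notification-fanout + image-resizer: 17 GB used, 1270 in throughput.

1270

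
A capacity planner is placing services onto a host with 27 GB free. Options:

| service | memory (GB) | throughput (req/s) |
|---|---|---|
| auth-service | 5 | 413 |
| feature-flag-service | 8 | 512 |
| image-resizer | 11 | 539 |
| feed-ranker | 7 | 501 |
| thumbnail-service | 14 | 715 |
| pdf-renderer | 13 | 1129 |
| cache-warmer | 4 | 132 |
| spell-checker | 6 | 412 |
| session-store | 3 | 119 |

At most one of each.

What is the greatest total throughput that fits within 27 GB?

2073

Density check — pdf-renderer 86.85, auth-service 82.60, feed-ranker 71.57, spell-checker 68.67 are the best per GB.
The ratio heuristic lands on auth-service + feed-ranker + pdf-renderer (2043) but leaves 2 GB idle.
Dropping feed-ranker frees 7 GB; slotting in spell-checker + session-store (9 GB) lifts the total to 2073 at 27 GB.
An exhaustive check of the 512 subsets confirms 2073.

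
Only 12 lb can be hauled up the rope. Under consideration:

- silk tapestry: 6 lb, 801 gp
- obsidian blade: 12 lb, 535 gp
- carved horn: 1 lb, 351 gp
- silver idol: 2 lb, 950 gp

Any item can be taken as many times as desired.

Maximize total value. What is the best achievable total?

5700

By value per lb: silver idol 475.00, carved horn 351.00, silk tapestry 133.50, obsidian blade 44.58 lead.
Taking 6×silver idol: 12 lb used, 5700 in value.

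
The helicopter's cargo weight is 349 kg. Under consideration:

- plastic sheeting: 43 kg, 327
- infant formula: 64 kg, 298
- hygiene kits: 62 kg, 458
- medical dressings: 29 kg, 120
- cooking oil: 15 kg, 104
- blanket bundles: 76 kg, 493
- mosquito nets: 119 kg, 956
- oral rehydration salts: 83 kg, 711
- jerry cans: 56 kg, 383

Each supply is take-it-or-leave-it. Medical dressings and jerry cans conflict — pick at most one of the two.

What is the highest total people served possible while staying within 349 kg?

2647

By people served per kg: oral rehydration salts 8.57, mosquito nets 8.03, plastic sheeting 7.60 lead.
Taking the top-ratio supplies first gives plastic sheeting + hygiene kits + cooking oil + mosquito nets + oral rehydration salts for 2556 (322 kg).
Dropping plastic sheeting and hygiene kits frees 105 kg; slotting in blanket bundles + jerry cans (132 kg) lifts the total to 2647 at 349 kg.
Every other selection either busts 349 kg or breaks a pairing rule or fails to beat 2647.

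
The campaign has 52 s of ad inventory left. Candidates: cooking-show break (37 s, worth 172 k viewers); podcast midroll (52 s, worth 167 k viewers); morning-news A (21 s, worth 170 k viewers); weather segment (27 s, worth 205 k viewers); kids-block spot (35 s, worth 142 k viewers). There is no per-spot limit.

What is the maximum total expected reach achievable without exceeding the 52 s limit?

375

The ratio heuristic lands on 2×morning-news A (340) but leaves 10 s idle.
Replace morning-news A with weather segment: the trade gains 35 net, giving 375 at 48 s.
The spare 4 s is too small for any remaining spot, and no exchange beats 375.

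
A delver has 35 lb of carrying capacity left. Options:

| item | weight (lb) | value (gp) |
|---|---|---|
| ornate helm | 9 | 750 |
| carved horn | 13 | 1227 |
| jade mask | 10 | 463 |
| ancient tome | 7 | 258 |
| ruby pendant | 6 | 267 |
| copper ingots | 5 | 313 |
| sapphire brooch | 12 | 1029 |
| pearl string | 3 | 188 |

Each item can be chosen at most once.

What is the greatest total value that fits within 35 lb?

3006

The ratio ordering already packs tightly: ornate helm + carved horn + sapphire brooch, 34 lb, 3006.
That's the maximum — no swap from here does better than 3006.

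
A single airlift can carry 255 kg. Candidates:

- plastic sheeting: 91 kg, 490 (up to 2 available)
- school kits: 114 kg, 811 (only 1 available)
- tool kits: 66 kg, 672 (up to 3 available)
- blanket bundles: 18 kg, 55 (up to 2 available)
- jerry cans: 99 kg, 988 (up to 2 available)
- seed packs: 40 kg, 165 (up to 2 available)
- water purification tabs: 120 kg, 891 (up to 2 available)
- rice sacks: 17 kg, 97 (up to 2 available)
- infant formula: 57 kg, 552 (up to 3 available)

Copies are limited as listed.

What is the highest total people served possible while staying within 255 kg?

2568

3×tool kits + infant formula uses 255 of the 255 kg and totals 2568.
No other feasible combination exceeds 2568.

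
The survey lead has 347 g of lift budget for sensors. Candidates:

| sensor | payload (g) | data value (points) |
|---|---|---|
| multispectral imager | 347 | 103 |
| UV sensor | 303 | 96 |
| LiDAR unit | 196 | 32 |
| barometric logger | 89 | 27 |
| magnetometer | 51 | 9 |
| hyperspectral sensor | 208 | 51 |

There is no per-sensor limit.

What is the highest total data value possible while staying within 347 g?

103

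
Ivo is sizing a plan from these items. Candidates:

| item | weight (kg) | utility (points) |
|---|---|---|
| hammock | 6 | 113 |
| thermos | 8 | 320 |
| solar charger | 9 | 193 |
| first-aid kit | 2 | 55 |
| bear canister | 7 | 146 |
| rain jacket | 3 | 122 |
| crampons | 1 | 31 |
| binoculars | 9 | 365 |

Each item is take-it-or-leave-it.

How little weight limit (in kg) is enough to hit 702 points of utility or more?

18

Minimise kg subject to total utility ≥ 702.
Taking thermos + crampons + binoculars gives 716 (≥ 702) for 18 kg.
Below 18 kg the best achievable stays under 702.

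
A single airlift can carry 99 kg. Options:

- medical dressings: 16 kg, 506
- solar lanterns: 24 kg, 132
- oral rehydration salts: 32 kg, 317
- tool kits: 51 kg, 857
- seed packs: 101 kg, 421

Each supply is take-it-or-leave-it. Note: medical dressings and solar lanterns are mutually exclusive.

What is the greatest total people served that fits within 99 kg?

Best packing: medical dressings + oral rehydration salts + tool kits — 99 kg, 1680 total.
The closest alternative, medical dressings + tool kits, reaches only 1363.

1680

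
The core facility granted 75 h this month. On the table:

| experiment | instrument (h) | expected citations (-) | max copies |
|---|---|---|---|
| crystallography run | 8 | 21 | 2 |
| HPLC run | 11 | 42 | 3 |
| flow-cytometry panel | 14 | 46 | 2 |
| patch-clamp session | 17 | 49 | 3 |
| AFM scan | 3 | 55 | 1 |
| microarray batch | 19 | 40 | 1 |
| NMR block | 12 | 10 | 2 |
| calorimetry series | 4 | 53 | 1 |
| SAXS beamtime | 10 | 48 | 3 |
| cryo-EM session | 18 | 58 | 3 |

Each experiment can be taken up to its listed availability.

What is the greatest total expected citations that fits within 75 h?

382

Taking the top-ratio experiments first gives 3×HPLC run + AFM scan + calorimetry series + 3×SAXS beamtime for 378 (70 h).
Replace HPLC run with flow-cytometry panel: the trade gains 4 net, giving 382 at 73 h.
No other feasible combination exceeds 382.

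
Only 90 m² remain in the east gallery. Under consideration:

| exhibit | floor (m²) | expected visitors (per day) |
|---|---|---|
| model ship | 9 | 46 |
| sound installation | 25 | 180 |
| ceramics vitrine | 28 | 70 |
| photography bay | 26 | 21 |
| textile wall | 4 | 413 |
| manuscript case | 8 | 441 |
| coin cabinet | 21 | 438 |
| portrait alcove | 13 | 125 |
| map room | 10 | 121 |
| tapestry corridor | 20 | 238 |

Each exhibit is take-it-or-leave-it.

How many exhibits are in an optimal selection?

Best achievable expected visitors is 1831.
For example sound installation + textile wall + manuscript case + coin cabinet + map room + tapestry corridor achieves it, using 88 m².
Every optimal selection uses 6 exhibits.

6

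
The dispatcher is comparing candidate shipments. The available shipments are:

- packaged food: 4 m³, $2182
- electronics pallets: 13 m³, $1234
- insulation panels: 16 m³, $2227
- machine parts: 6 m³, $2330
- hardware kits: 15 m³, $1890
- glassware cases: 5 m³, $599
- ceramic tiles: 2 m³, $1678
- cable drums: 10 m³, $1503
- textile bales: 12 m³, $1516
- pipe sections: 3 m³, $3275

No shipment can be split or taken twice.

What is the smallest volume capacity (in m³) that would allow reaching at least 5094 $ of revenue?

7

Need the lightest bundle worth ≥ 5094.
Taking packaged food + pipe sections gives 5457 (≥ 5094) for 7 m³.
No combination under 7 m³ hits 5094.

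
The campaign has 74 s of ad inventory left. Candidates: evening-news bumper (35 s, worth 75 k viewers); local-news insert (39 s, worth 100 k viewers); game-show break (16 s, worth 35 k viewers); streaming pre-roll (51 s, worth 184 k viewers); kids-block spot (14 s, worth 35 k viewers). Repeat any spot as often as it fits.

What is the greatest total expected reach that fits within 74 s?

219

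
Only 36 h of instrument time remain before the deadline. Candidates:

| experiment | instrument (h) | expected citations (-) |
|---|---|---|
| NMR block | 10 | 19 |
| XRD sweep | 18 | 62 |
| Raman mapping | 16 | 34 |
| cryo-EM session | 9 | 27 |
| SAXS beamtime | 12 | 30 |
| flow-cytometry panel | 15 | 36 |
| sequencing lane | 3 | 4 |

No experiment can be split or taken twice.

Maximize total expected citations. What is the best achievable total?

102

Ranking by ratio (expected citations/h): XRD sweep 3.44, cryo-EM session 3.00, SAXS beamtime 2.50.
The ratio heuristic lands on XRD sweep + cryo-EM session + sequencing lane (93) but leaves 6 h idle.
The 9 h tied up in cryo-EM session is better spent on flow-cytometry panel — total rises to 102 (36 h).
Next best is XRD sweep + flow-cytometry panel at 98 (33 h) — short by 4.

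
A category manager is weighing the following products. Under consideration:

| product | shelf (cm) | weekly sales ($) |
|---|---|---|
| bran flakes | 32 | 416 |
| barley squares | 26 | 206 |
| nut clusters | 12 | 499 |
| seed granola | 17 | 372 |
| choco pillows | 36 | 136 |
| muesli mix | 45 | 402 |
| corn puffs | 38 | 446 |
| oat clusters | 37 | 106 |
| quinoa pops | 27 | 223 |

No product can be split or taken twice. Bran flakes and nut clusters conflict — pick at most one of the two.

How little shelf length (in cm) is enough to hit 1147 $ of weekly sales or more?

67

Minimise cm subject to total weekly sales ≥ 1147.
Taking nut clusters + seed granola + corn puffs gives 1317 (≥ 1147) for 67 cm.
Any bundle with less than 67 cm falls short of 1147.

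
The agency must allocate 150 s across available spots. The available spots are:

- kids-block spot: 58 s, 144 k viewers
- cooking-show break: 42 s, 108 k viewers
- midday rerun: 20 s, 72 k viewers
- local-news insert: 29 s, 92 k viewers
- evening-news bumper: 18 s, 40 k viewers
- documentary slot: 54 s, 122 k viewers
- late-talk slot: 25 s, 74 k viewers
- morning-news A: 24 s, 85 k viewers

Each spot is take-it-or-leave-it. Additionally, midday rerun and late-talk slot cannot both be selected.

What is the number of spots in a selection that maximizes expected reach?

Optimal total is 433.
For example kids-block spot + midday rerun + local-news insert + evening-news bumper + morning-news A achieves it, using 149 s.
Every optimal selection uses 5 spots.

5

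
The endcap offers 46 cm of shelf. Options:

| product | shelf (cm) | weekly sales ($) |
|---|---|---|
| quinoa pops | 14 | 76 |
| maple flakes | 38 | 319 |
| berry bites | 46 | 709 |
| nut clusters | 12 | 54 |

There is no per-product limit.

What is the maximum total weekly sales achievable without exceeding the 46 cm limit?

709

The ratio ordering already packs tightly: berry bites, 46 cm, 709.
That's the maximum — no swap from here does better than 709.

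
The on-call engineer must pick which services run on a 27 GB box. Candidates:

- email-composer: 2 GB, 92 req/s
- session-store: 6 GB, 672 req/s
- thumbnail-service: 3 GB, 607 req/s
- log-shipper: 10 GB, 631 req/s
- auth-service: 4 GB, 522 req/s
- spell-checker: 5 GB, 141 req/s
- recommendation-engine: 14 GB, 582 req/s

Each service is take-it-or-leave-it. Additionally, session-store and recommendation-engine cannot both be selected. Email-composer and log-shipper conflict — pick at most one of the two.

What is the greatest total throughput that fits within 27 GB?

2432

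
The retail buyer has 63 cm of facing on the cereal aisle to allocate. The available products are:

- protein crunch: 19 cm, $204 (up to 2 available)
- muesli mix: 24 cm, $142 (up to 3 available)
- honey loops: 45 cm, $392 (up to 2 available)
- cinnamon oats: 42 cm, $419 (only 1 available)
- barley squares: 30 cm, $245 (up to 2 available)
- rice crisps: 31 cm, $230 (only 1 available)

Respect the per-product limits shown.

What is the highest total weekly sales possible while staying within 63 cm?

623

Taking the top-ratio products first gives 2×protein crunch + muesli mix for 550 (62 cm).
Dropping protein crunch and muesli mix frees 43 cm; slotting in cinnamon oats (42 cm) lifts the total to 623 at 61 cm.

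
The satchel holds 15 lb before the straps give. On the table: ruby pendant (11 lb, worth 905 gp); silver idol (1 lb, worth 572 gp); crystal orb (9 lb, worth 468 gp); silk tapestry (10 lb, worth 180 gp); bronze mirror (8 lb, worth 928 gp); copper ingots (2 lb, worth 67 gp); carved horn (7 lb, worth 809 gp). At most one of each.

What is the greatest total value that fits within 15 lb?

Ranking by ratio (value/lb): silver idol 572.00, bronze mirror 116.00, carved horn 115.57, ruby pendant 82.27.
Taking the top-ratio items first gives silver idol + bronze mirror + copper ingots for 1567 (11 lb).
Dropping silver idol and copper ingots frees 3 lb; slotting in carved horn (7 lb) lifts the total to 1737 at 15 lb.
Every other selection either busts 15 lb or fails to beat 1737.

1737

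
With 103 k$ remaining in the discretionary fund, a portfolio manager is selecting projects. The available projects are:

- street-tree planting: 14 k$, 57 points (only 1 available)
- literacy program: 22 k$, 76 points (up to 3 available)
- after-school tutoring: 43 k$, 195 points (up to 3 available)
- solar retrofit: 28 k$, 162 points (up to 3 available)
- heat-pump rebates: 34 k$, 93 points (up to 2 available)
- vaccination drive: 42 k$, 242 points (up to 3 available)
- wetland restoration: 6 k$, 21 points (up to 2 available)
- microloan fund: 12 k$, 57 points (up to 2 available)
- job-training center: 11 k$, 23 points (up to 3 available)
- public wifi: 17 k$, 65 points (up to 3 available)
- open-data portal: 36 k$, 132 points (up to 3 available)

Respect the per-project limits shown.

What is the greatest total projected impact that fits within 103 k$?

566

Density check — solar retrofit 5.79, vaccination drive 5.76, microloan fund 4.75, after-school tutoring 4.53 are the best per k$.
A density-first pass picks 3×solar retrofit + wetland restoration + microloan fund — 564 at 102 k$.
Dropping solar retrofit and wetland restoration and microloan fund frees 46 k$; slotting in vaccination drive (42 k$) lifts the total to 566 at 98 k$.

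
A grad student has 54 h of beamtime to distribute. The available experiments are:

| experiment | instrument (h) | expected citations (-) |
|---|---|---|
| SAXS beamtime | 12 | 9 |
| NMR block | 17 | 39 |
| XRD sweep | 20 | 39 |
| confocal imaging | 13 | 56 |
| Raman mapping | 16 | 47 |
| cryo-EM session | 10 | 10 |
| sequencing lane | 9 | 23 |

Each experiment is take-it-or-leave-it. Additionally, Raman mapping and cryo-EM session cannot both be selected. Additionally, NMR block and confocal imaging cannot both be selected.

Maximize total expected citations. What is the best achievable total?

Taking XRD sweep + confocal imaging + Raman mapping: 49 h used, 142 in expected citations.
The spare 5 h is too small for any remaining experiment, and no feasible exchange beats 142.

142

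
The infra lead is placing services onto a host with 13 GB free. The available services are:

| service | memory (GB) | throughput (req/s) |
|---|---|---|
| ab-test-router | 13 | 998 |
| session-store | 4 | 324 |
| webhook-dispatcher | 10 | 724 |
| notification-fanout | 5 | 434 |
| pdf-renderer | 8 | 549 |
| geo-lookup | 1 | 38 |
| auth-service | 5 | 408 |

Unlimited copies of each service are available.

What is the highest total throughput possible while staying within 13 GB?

1082

A density-first pass picks 2×notification-fanout + 3×geo-lookup — 982 at 13 GB.
The 8 GB tied up in notification-fanout and 3×geo-lookup is better spent on 2×session-store — total rises to 1082 (13 GB).
That's the maximum — no swap from here does better than 1082.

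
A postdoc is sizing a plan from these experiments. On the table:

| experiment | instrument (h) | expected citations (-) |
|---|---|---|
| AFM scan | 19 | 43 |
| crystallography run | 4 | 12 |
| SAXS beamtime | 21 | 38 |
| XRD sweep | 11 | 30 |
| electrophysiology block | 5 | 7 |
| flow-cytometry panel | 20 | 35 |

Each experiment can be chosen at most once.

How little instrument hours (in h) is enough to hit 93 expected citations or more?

Look for the lowest-instrument combination reaching 93.
AFM scan + crystallography run + SAXS beamtime: 93 expected citations at 44 h.
No combination under 44 h hits 93.

44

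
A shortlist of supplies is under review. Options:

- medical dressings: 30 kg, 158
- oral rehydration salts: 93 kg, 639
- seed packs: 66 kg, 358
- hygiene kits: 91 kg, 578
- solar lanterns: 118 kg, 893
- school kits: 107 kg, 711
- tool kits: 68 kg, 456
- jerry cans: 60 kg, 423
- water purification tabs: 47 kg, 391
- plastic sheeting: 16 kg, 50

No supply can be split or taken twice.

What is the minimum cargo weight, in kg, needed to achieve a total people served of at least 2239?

316

Need the lightest bundle worth ≥ 2239.
Taking hygiene kits + solar lanterns + jerry cans + water purification tabs gives 2285 (≥ 2239) for 316 kg.
Below 316 kg the best achievable stays under 2239.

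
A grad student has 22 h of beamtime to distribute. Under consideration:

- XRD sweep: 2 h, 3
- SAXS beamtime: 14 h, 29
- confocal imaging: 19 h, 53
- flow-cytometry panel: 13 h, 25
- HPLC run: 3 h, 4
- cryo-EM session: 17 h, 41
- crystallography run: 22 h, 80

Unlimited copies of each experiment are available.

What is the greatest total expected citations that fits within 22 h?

Crystallography run uses 22 of the 22 h and totals 80.
That's the maximum — no swap from here does better than 80.

80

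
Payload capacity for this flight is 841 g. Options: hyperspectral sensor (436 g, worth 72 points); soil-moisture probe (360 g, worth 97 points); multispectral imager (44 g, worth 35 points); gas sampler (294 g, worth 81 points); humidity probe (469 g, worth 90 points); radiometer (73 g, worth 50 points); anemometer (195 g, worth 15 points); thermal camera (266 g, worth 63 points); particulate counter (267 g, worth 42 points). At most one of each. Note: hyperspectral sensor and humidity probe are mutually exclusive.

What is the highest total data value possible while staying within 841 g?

263

Ranking by ratio (data value/g): multispectral imager 0.80, radiometer 0.68, gas sampler 0.28.
Soil-moisture probe + multispectral imager + gas sampler + radiometer uses 771 of the 841 g and totals 263.
Nothing else feasible within 841 g beats 263.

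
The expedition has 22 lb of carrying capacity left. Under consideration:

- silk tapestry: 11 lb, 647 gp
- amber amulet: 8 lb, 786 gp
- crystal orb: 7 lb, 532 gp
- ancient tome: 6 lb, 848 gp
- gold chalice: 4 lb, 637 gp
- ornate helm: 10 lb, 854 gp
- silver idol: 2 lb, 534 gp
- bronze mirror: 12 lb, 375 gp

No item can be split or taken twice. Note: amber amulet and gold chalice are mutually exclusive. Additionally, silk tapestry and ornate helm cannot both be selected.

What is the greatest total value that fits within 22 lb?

2873

Ranking by ratio (value/lb): silver idol 267.00, gold chalice 159.25, ancient tome 141.33, amber amulet 98.25.
Ancient tome + gold chalice + ornate helm + silver idol uses 22 of the 22 lb and totals 2873.
Runner-up crystal orb + ancient tome + gold chalice + silver idol tops out at 2551.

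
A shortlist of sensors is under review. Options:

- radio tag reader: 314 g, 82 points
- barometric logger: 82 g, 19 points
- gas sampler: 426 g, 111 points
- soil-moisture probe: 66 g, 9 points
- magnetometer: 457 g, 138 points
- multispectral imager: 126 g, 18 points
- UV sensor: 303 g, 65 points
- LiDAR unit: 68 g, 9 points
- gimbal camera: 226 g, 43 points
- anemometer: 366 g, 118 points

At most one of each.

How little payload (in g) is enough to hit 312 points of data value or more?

1126

Minimise g subject to total data value ≥ 312.
magnetometer + UV sensor + anemometer reaches 321 using 1126 g.
No combination under 1126 g hits 312.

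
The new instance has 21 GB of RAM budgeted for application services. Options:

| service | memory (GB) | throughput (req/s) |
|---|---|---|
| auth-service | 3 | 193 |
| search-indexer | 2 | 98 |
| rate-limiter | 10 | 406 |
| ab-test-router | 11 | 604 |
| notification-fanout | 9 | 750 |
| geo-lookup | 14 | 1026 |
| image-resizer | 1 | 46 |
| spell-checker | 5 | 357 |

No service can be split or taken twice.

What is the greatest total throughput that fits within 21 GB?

1481

Filling by ratio: auth-service + search-indexer + notification-fanout + image-resizer + spell-checker for 1444, with 1 GB left unused.
The 13 GB tied up in auth-service and notification-fanout and image-resizer is better spent on geo-lookup — total rises to 1481 (21 GB).
The closest alternative, auth-service + search-indexer + notification-fanout + image-resizer + spell-checker, reaches only 1444.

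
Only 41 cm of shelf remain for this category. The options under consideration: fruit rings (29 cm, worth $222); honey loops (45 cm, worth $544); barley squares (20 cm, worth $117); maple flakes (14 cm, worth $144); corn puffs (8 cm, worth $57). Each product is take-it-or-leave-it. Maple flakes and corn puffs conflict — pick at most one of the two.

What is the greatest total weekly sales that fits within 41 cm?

279

By weekly sales per cm: honey loops 12.09, maple flakes 10.29, fruit rings 7.66, corn puffs 7.12 lead.
Fruit rings + corn puffs uses 37 of the 41 cm and totals 279.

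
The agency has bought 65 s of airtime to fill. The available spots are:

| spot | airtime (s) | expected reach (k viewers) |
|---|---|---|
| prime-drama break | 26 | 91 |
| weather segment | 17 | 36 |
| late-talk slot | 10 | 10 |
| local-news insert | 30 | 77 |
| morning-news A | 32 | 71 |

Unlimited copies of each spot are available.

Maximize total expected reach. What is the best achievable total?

192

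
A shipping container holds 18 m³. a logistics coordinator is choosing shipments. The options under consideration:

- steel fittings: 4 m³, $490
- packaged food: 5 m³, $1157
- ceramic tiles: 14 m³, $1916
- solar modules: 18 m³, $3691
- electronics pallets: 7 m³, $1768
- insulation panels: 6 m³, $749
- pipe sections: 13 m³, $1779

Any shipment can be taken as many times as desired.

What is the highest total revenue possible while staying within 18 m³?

Taking the top-ratio shipments first gives steel fittings + 2×electronics pallets for 4026 (18 m³).
Dropping steel fittings and electronics pallets frees 11 m³; slotting in 2×packaged food (10 m³) lifts the total to 4082 at 17 m³.
That's the maximum — no swap from here does better than 4082.

4082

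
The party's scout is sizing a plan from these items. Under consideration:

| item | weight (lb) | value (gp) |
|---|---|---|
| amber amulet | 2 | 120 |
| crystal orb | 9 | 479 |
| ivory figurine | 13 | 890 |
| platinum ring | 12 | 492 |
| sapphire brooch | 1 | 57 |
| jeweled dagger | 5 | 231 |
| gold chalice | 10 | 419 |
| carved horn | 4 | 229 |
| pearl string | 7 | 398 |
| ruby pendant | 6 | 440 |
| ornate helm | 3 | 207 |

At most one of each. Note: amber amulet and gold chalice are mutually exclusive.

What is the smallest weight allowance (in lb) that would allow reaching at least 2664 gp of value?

43

Need the lightest bundle worth ≥ 2664.
crystal orb + ivory figurine + sapphire brooch + carved horn + pearl string + ruby pendant + ornate helm: 2700 value at 43 lb.
Any bundle with less than 43 lb falls short of 2664.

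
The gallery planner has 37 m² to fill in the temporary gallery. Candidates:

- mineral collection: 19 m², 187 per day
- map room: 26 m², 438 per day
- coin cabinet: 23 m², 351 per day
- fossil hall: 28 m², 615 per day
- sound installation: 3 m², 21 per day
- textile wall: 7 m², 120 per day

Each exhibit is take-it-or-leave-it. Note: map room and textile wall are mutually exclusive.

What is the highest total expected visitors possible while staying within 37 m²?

Taking fossil hall + textile wall: 35 m² used, 735 in expected visitors.
The closest alternative, fossil hall + sound installation, reaches only 636.

735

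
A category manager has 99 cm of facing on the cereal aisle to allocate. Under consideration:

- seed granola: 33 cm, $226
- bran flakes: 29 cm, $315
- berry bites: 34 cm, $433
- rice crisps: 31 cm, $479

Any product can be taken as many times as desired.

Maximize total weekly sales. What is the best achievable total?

1437

Best packing: 3×rice crisps — 93 cm, 1437 total.
Every other selection either busts 99 cm or fails to beat 1437.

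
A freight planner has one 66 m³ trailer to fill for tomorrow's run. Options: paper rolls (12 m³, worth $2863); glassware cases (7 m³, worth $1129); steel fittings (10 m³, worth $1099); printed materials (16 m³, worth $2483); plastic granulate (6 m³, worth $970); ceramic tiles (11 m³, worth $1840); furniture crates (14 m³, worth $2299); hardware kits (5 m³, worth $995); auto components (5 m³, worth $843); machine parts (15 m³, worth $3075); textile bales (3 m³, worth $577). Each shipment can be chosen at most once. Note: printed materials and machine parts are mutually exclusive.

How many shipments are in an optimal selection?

7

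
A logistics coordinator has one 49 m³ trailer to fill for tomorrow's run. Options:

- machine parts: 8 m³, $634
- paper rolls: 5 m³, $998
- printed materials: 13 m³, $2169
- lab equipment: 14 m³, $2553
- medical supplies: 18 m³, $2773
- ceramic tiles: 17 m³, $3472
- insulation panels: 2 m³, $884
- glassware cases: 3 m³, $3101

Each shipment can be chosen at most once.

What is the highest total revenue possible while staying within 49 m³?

A density-first pass picks machine parts + paper rolls + lab equipment + ceramic tiles + insulation panels + glassware cases — 11642 at 49 m³.
Replace machine parts and paper rolls with printed materials: the trade gains 537 net, giving 12179 at 49 m³.
That's the maximum — no swap from here does better than 12179.

12179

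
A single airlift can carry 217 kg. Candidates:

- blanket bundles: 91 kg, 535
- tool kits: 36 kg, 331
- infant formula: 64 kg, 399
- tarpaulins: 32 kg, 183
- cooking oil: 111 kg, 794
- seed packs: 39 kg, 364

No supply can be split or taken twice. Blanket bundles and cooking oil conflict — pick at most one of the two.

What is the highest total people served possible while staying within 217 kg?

1557

A density-first pass picks tool kits + cooking oil + seed packs — 1489 at 186 kg.
Dropping tool kits frees 36 kg; slotting in infant formula (64 kg) lifts the total to 1557 at 214 kg.
Next best is tool kits + infant formula + cooking oil at 1524 (211 kg) — short by 33.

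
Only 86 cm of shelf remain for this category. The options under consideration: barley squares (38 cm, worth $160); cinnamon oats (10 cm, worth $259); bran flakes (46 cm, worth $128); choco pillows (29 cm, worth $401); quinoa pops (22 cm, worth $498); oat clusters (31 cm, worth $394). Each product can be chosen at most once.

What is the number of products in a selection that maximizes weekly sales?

Best achievable weekly sales is 1293.
One optimal bundle: choco pillows + quinoa pops + oat clusters (82 cm).
Any selection reaching 1293 contains exactly 3 products.

3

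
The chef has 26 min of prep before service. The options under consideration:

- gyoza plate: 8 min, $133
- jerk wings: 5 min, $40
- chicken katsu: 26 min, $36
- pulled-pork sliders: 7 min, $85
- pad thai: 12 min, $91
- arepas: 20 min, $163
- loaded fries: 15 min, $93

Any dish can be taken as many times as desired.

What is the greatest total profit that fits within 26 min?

3×gyoza plate uses 24 of the 26 min and totals 399.
No other feasible combination exceeds 399.

399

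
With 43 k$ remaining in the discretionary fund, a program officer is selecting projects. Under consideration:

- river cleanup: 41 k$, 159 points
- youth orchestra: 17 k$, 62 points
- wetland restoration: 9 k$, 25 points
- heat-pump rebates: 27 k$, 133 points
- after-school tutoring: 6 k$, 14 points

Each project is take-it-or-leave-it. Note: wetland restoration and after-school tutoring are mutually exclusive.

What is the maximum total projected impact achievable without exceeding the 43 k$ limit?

159

Ranking by ratio (projected impact/k$): heat-pump rebates 4.93, river cleanup 3.88, youth orchestra 3.65, wetland restoration 2.78.
Taking river cleanup: 41 k$ used, 159 in projected impact.
The spare 2 k$ is too small for any remaining project, and no feasible exchange beats 159.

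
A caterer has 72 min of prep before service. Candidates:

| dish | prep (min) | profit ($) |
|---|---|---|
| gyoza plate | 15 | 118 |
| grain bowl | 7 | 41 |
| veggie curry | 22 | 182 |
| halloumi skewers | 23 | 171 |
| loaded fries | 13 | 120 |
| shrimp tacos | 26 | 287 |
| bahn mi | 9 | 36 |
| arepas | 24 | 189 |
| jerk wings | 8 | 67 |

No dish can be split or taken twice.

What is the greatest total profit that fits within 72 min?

Greedy by ratio would take veggie curry + loaded fries + shrimp tacos + jerk wings: 69 min used, total 656.
Replace veggie curry with arepas: the trade gains 7 net, giving 663 at 71 min.
The spare 1 min is too small for any remaining dish, and no exchange beats 663.

663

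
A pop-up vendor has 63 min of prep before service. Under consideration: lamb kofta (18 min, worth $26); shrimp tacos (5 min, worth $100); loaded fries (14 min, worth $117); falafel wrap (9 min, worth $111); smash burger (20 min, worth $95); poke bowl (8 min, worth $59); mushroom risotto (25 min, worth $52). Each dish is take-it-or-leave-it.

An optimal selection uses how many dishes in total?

Best achievable profit is 482.
shrimp tacos + loaded fries + falafel wrap + smash burger + poke bowl hits 482 at 56 min.
Any selection reaching 482 contains exactly 5 dishes.

5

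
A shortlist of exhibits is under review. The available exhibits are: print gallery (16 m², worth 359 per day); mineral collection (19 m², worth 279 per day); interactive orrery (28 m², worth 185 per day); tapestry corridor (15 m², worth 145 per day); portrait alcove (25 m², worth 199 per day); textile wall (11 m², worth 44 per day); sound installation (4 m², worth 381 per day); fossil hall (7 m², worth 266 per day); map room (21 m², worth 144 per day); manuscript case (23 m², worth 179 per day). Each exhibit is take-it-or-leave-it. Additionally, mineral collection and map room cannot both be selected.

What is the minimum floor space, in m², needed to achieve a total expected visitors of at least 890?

27

Look for the lowest-floor combination reaching 890.
print gallery + sound installation + fossil hall: 1006 expected visitors at 27 m².
Below 27 m² the best achievable stays under 890.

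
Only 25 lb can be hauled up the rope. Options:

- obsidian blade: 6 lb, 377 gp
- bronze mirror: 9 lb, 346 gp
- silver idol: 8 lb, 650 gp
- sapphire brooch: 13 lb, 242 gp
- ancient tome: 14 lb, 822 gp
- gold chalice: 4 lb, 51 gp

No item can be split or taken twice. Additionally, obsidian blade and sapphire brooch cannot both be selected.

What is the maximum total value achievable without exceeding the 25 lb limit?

Taking the top-ratio items first gives obsidian blade + bronze mirror + silver idol for 1373 (23 lb).
Replace obsidian blade and bronze mirror with ancient tome: the trade gains 99 net, giving 1472 at 22 lb.

1472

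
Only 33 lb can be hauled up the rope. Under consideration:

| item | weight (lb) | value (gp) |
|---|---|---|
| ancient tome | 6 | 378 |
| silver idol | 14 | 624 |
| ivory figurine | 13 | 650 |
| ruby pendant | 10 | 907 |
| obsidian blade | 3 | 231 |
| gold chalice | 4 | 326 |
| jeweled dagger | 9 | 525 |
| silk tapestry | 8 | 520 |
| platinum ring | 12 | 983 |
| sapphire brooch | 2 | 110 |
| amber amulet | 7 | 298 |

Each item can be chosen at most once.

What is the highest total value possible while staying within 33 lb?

2641

The ratio heuristic lands on ruby pendant + obsidian blade + gold chalice + platinum ring + sapphire brooch (2557) but leaves 2 lb idle.
Dropping gold chalice and sapphire brooch frees 6 lb; slotting in silk tapestry (8 lb) lifts the total to 2641 at 33 lb.
The closest alternative, ancient tome + ruby pendant + obsidian blade + platinum ring + sapphire brooch, reaches only 2609.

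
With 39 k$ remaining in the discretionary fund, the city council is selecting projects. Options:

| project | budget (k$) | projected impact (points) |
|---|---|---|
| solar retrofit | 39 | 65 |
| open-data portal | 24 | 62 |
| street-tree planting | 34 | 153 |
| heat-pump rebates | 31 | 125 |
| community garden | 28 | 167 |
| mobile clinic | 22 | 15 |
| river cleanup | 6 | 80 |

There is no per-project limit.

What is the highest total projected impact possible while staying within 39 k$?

Ranking by ratio (projected impact/k$): river cleanup 13.33, community garden 5.96, street-tree planting 4.50, heat-pump rebates 4.03.
The ratio ordering already packs tightly: 6×river cleanup, 36 k$, 480.
Every other selection either busts 39 k$ or fails to beat 480.

480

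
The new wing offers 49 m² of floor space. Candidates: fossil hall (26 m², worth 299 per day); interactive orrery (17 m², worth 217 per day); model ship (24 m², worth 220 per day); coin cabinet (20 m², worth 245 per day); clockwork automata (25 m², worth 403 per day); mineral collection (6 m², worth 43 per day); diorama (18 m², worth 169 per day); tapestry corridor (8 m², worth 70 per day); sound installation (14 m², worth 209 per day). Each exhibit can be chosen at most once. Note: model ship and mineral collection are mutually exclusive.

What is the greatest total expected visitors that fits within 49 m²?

Ranking by ratio (expected visitors/m²): clockwork automata 16.12, sound installation 14.93, interactive orrery 12.76, coin cabinet 12.25.
Clockwork automata + tapestry corridor + sound installation uses 47 of the 49 m² and totals 682.
An exhaustive check of the 512 subsets confirms 682.

682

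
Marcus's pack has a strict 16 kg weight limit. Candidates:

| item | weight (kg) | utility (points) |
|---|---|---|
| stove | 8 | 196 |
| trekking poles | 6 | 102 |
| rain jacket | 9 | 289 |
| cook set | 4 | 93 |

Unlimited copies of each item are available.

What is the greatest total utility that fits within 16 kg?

392

Taking the top-ratio items first gives rain jacket + cook set for 382 (13 kg).
Replace rain jacket and cook set with 2×stove: the trade gains 10 net, giving 392 at 16 kg.
No other feasible combination exceeds 392.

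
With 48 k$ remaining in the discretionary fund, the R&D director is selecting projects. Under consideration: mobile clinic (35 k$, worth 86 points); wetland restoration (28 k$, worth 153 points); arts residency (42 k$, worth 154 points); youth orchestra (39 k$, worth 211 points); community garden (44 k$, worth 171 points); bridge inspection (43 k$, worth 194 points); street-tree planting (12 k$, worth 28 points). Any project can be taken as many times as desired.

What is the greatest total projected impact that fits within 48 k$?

211

Ranking by ratio (projected impact/k$): wetland restoration 5.46, youth orchestra 5.41, bridge inspection 4.51, community garden 3.89.
Taking the top-ratio projects first gives wetland restoration + street-tree planting for 181 (40 k$).
Dropping wetland restoration and street-tree planting frees 40 k$; slotting in youth orchestra (39 k$) lifts the total to 211 at 39 k$.
No other feasible combination exceeds 211.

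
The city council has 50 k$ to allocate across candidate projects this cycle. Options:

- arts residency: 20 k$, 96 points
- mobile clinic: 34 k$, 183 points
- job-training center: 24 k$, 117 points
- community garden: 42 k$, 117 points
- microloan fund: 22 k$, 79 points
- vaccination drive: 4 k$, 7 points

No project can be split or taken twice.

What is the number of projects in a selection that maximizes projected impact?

The maximum projected impact within 50 k$ is 220.
One optimal bundle: arts residency + job-training center + vaccination drive (48 k$).
All optima have 3 projects.

3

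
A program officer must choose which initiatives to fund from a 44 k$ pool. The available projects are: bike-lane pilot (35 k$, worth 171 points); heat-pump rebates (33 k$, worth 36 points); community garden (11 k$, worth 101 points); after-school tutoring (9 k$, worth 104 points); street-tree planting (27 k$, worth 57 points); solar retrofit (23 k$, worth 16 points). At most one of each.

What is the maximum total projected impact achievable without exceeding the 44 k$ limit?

A density-first pass picks community garden + after-school tutoring + solar retrofit — 221 at 43 k$.
Replace community garden and solar retrofit with bike-lane pilot: the trade gains 54 net, giving 275 at 44 k$.
Runner-up community garden + after-school tutoring + solar retrofit tops out at 221.

275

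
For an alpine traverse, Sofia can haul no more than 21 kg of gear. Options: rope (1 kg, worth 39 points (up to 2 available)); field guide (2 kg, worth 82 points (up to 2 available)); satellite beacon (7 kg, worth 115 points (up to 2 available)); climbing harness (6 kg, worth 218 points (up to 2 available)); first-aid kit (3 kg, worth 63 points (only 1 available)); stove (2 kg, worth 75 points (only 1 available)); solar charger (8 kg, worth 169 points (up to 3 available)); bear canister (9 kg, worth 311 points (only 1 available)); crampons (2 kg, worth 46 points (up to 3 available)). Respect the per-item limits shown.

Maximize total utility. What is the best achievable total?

771

By utility per kg: field guide 41.00, rope 39.00, stove 37.50 lead.
The ratio heuristic lands on 2×rope + 2×field guide + 2×climbing harness + stove (753) but leaves 1 kg idle.
Dropping climbing harness and stove frees 8 kg; slotting in bear canister (9 kg) lifts the total to 771 at 21 kg.
No other feasible combination exceeds 771.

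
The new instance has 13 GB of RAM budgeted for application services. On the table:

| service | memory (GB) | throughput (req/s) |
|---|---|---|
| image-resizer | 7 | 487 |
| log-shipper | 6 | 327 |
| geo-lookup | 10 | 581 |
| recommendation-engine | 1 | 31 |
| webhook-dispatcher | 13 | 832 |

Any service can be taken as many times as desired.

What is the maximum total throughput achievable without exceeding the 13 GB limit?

832

Density check — image-resizer 69.57, webhook-dispatcher 64.00, geo-lookup 58.10, log-shipper 54.50 are the best per GB.
A density-first pass picks image-resizer + log-shipper — 814 at 13 GB.
Dropping image-resizer and log-shipper frees 13 GB; slotting in webhook-dispatcher (13 GB) lifts the total to 832 at 13 GB.
No other feasible combination exceeds 832.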